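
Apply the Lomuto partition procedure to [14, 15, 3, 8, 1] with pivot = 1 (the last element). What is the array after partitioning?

Lomuto partition with pivot = 1:

Initial array: [14, 15, 3, 8, 1]

arr[0]=14 > 1: no swap
arr[1]=15 > 1: no swap
arr[2]=3 > 1: no swap
arr[3]=8 > 1: no swap

Place pivot at position 0: [1, 15, 3, 8, 14]
Pivot position: 0

After partitioning with pivot 1, the array becomes [1, 15, 3, 8, 14]. The pivot is placed at index 0. All elements to the left of the pivot are <= 1, and all elements to the right are > 1.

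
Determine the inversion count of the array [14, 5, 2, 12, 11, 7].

Finding inversions in [14, 5, 2, 12, 11, 7]:

(0, 1): arr[0]=14 > arr[1]=5
(0, 2): arr[0]=14 > arr[2]=2
(0, 3): arr[0]=14 > arr[3]=12
(0, 4): arr[0]=14 > arr[4]=11
(0, 5): arr[0]=14 > arr[5]=7
(1, 2): arr[1]=5 > arr[2]=2
(3, 4): arr[3]=12 > arr[4]=11
(3, 5): arr[3]=12 > arr[5]=7
(4, 5): arr[4]=11 > arr[5]=7

Total inversions: 9

The array has 9 inversion(s): (0,1), (0,2), (0,3), (0,4), (0,5), (1,2), (3,4), (3,5), (4,5). Each pair (i,j) satisfies i < j and arr[i] > arr[j].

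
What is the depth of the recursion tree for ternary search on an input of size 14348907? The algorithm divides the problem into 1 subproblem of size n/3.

For divide and conquer with division factor 3:

Problem sizes at each level:
Level 0: 14348907
Level 1: 4782969
Level 2: 1594323
Level 3: 531441
Level 4: 177147
Level 5: 59049
Level 6: 19683
Level 7: 6561
Level 8: 2187
Level 9: 729
Level 10: 243
Level 11: 81
Level 12: 27
Level 13: 9
Level 14: 3
Level 15: 1

The root is level 0 and the size-1 base case is level 15 (the tree spans levels 0 through 15, i.e. 16 levels counting the root), so the depth is the number of divisions: log_3(14348907) = 15

The recursion tree depth is log_3(14348907) = 15. At each level, the problem size is divided by 3, so it takes 15 divisions to reduce to a base case of size 1. The algorithm makes 1 recursive call at each level.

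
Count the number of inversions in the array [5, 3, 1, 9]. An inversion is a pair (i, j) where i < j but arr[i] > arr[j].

Finding inversions in [5, 3, 1, 9]:

(0, 1): arr[0]=5 > arr[1]=3
(0, 2): arr[0]=5 > arr[2]=1
(1, 2): arr[1]=3 > arr[2]=1

Total inversions: 3

The array has 3 inversion(s): (0,1), (0,2), (1,2). Each pair (i,j) satisfies i < j and arr[i] > arr[j].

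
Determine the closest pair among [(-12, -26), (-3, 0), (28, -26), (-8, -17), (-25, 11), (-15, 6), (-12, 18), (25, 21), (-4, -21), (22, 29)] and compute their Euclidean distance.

Computing all pairwise distances among 10 points:

d((-12, -26), (-3, 0)) = 27.5136
d((-12, -26), (28, -26)) = 40.0
d((-12, -26), (-8, -17)) = 9.8489
d((-12, -26), (-25, 11)) = 39.2173
d((-12, -26), (-15, 6)) = 32.1403
d((-12, -26), (-12, 18)) = 44.0
d((-12, -26), (25, 21)) = 59.8164
d((-12, -26), (-4, -21)) = 9.434
d((-12, -26), (22, 29)) = 64.6607
d((-3, 0), (28, -26)) = 40.4599
d((-3, 0), (-8, -17)) = 17.72
d((-3, 0), (-25, 11)) = 24.5967
d((-3, 0), (-15, 6)) = 13.4164
d((-3, 0), (-12, 18)) = 20.1246
d((-3, 0), (25, 21)) = 35.0
d((-3, 0), (-4, -21)) = 21.0238
d((-3, 0), (22, 29)) = 38.2884
d((28, -26), (-8, -17)) = 37.108
d((28, -26), (-25, 11)) = 64.6375
d((28, -26), (-15, 6)) = 53.6004
d((28, -26), (-12, 18)) = 59.4643
d((28, -26), (25, 21)) = 47.0956
d((28, -26), (-4, -21)) = 32.3883
d((28, -26), (22, 29)) = 55.3263
d((-8, -17), (-25, 11)) = 32.7567
d((-8, -17), (-15, 6)) = 24.0416
d((-8, -17), (-12, 18)) = 35.2278
d((-8, -17), (25, 21)) = 50.3289
d((-8, -17), (-4, -21)) = 5.6569 <-- minimum
d((-8, -17), (22, 29)) = 54.9181
d((-25, 11), (-15, 6)) = 11.1803
d((-25, 11), (-12, 18)) = 14.7648
d((-25, 11), (25, 21)) = 50.9902
d((-25, 11), (-4, -21)) = 38.2753
d((-25, 11), (22, 29)) = 50.3289
d((-15, 6), (-12, 18)) = 12.3693
d((-15, 6), (25, 21)) = 42.72
d((-15, 6), (-4, -21)) = 29.1548
d((-15, 6), (22, 29)) = 43.566
d((-12, 18), (25, 21)) = 37.1214
d((-12, 18), (-4, -21)) = 39.8121
d((-12, 18), (22, 29)) = 35.7351
d((25, 21), (-4, -21)) = 51.0392
d((25, 21), (22, 29)) = 8.544
d((-4, -21), (22, 29)) = 56.356

Closest pair: (-8, -17) and (-4, -21) with distance 5.6569

The closest pair is (-8, -17) and (-4, -21) with Euclidean distance 5.6569. For 10 points, brute-force pairwise comparison is shown above. For large n, the divide-and-conquer algorithm (sort by x, recurse on halves, check the dividing strip) achieves O(n log n).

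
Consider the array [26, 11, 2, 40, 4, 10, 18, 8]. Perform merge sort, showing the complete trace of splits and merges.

Merge sort trace:

Split: [26, 11, 2, 40, 4, 10, 18, 8] -> [26, 11, 2, 40] and [4, 10, 18, 8]
  Split: [26, 11, 2, 40] -> [26, 11] and [2, 40]
    Split: [26, 11] -> [26] and [11]
    Merge: [26] + [11] -> [11, 26]
    Split: [2, 40] -> [2] and [40]
    Merge: [2] + [40] -> [2, 40]
  Merge: [11, 26] + [2, 40] -> [2, 11, 26, 40]
  Split: [4, 10, 18, 8] -> [4, 10] and [18, 8]
    Split: [4, 10] -> [4] and [10]
    Merge: [4] + [10] -> [4, 10]
    Split: [18, 8] -> [18] and [8]
    Merge: [18] + [8] -> [8, 18]
  Merge: [4, 10] + [8, 18] -> [4, 8, 10, 18]
Merge: [2, 11, 26, 40] + [4, 8, 10, 18] -> [2, 4, 8, 10, 11, 18, 26, 40]

Final sorted array: [2, 4, 8, 10, 11, 18, 26, 40]

The merge sort proceeds by recursively splitting the array and merging sorted halves.
After all merges, the sorted array is [2, 4, 8, 10, 11, 18, 26, 40].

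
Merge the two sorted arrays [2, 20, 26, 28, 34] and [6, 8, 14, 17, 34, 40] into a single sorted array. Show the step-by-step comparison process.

Merging process:

Compare 2 vs 6: take 2 from left. Merged: [2]
Compare 20 vs 6: take 6 from right. Merged: [2, 6]
Compare 20 vs 8: take 8 from right. Merged: [2, 6, 8]
Compare 20 vs 14: take 14 from right. Merged: [2, 6, 8, 14]
Compare 20 vs 17: take 17 from right. Merged: [2, 6, 8, 14, 17]
Compare 20 vs 34: take 20 from left. Merged: [2, 6, 8, 14, 17, 20]
Compare 26 vs 34: take 26 from left. Merged: [2, 6, 8, 14, 17, 20, 26]
Compare 28 vs 34: take 28 from left. Merged: [2, 6, 8, 14, 17, 20, 26, 28]
Compare 34 vs 34: take 34 from left. Merged: [2, 6, 8, 14, 17, 20, 26, 28, 34]
Append remaining from right: [34, 40]. Merged: [2, 6, 8, 14, 17, 20, 26, 28, 34, 34, 40]

Final merged array: [2, 6, 8, 14, 17, 20, 26, 28, 34, 34, 40]
Total comparisons: 9

The merged array is [2, 6, 8, 14, 17, 20, 26, 28, 34, 34, 40], requiring 9 comparisons. The merge step runs in O(n) time where n is the total number of elements.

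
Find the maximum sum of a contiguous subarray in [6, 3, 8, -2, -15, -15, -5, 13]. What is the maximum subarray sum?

Using Kadane's algorithm on [6, 3, 8, -2, -15, -15, -5, 13]:

Scanning through the array:
Position 1 (value 3): max_ending_here = 9, max_so_far = 9
Position 2 (value 8): max_ending_here = 17, max_so_far = 17
Position 3 (value -2): max_ending_here = 15, max_so_far = 17
Position 4 (value -15): max_ending_here = 0, max_so_far = 17
Position 5 (value -15): max_ending_here = -15, max_so_far = 17
Position 6 (value -5): max_ending_here = -5, max_so_far = 17
Position 7 (value 13): max_ending_here = 13, max_so_far = 17

Maximum subarray: [6, 3, 8]
Maximum sum: 17

The maximum subarray is [6, 3, 8] with sum 17. This subarray runs from index 0 to index 2.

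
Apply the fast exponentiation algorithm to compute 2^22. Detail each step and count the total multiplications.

Computing 2^22 by squaring (build up from 2^1; each line after the first costs one multiplication):

2^1 = 2
2^2 = (2^1)^2 = 2^2 = 4
2^4 = (2^2)^2 = 4^2 = 16
2^5 = 2 * 2^4 = 2 * 16 = 32
2^10 = (2^5)^2 = 32^2 = 1024
2^11 = 2 * 2^10 = 2 * 1024 = 2048
2^22 = (2^11)^2 = 2048^2 = 4194304

Result: 4194304
Multiplications needed: 6 (6 lines after 2^1)

2^22 = 4194304. Using exponentiation by squaring, this requires 6 multiplications. The key idea: if the exponent is even, square the half-power; if odd, multiply by the base once.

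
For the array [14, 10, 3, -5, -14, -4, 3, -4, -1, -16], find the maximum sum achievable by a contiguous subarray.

Using Kadane's algorithm on [14, 10, 3, -5, -14, -4, 3, -4, -1, -16]:

Scanning through the array:
Position 1 (value 10): max_ending_here = 24, max_so_far = 24
Position 2 (value 3): max_ending_here = 27, max_so_far = 27
Position 3 (value -5): max_ending_here = 22, max_so_far = 27
Position 4 (value -14): max_ending_here = 8, max_so_far = 27
Position 5 (value -4): max_ending_here = 4, max_so_far = 27
Position 6 (value 3): max_ending_here = 7, max_so_far = 27
Position 7 (value -4): max_ending_here = 3, max_so_far = 27
Position 8 (value -1): max_ending_here = 2, max_so_far = 27
Position 9 (value -16): max_ending_here = -14, max_so_far = 27

Maximum subarray: [14, 10, 3]
Maximum sum: 27

The maximum subarray is [14, 10, 3] with sum 27. This subarray runs from index 0 to index 2.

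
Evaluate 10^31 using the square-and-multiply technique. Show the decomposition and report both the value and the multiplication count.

Computing 10^31 by squaring (build up from 10^1; each line after the first costs one multiplication):

10^1 = 10
10^2 = (10^1)^2 = 10^2 = 100
10^3 = 10 * 10^2 = 10 * 100 = 1000
10^6 = (10^3)^2 = 1000^2 = 1000000
10^7 = 10 * 10^6 = 10 * 1000000 = 10000000
10^14 = (10^7)^2 = 10000000^2 = 100000000000000
10^15 = 10 * 10^14 = 10 * 100000000000000 = 1000000000000000
10^30 = (10^15)^2 = 1000000000000000^2 = 1000000000000000000000000000000
10^31 = 10 * 10^30 = 10 * 1000000000000000000000000000000 = 10000000000000000000000000000000

Result: 10000000000000000000000000000000
Multiplications needed: 8 (8 lines after 10^1)

10^31 = 10000000000000000000000000000000. Using exponentiation by squaring, this requires 8 multiplications. The key idea: if the exponent is even, square the half-power; if odd, multiply by the base once.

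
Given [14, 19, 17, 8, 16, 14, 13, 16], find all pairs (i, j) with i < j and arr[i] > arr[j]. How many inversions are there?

Finding inversions in [14, 19, 17, 8, 16, 14, 13, 16]:

(0, 3): arr[0]=14 > arr[3]=8
(0, 6): arr[0]=14 > arr[6]=13
(1, 2): arr[1]=19 > arr[2]=17
(1, 3): arr[1]=19 > arr[3]=8
(1, 4): arr[1]=19 > arr[4]=16
(1, 5): arr[1]=19 > arr[5]=14
(1, 6): arr[1]=19 > arr[6]=13
(1, 7): arr[1]=19 > arr[7]=16
(2, 3): arr[2]=17 > arr[3]=8
(2, 4): arr[2]=17 > arr[4]=16
(2, 5): arr[2]=17 > arr[5]=14
(2, 6): arr[2]=17 > arr[6]=13
(2, 7): arr[2]=17 > arr[7]=16
(4, 5): arr[4]=16 > arr[5]=14
(4, 6): arr[4]=16 > arr[6]=13
(5, 6): arr[5]=14 > arr[6]=13

Total inversions: 16

The array has 16 inversion(s): (0,3), (0,6), (1,2), (1,3), (1,4), (1,5), (1,6), (1,7), (2,3), (2,4), (2,5), (2,6), (2,7), (4,5), (4,6), (5,6). Each pair (i,j) satisfies i < j and arr[i] > arr[j].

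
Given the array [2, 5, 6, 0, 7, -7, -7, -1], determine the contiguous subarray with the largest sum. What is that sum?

Using Kadane's algorithm on [2, 5, 6, 0, 7, -7, -7, -1]:

Scanning through the array:
Position 1 (value 5): max_ending_here = 7, max_so_far = 7
Position 2 (value 6): max_ending_here = 13, max_so_far = 13
Position 3 (value 0): max_ending_here = 13, max_so_far = 13
Position 4 (value 7): max_ending_here = 20, max_so_far = 20
Position 5 (value -7): max_ending_here = 13, max_so_far = 20
Position 6 (value -7): max_ending_here = 6, max_so_far = 20
Position 7 (value -1): max_ending_here = 5, max_so_far = 20

Maximum subarray: [2, 5, 6, 0, 7]
Maximum sum: 20

The maximum subarray is [2, 5, 6, 0, 7] with sum 20. This subarray runs from index 0 to index 4.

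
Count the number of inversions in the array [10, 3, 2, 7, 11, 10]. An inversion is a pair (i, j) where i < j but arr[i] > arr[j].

Finding inversions in [10, 3, 2, 7, 11, 10]:

(0, 1): arr[0]=10 > arr[1]=3
(0, 2): arr[0]=10 > arr[2]=2
(0, 3): arr[0]=10 > arr[3]=7
(1, 2): arr[1]=3 > arr[2]=2
(4, 5): arr[4]=11 > arr[5]=10

Total inversions: 5

The array has 5 inversion(s): (0,1), (0,2), (0,3), (1,2), (4,5). Each pair (i,j) satisfies i < j and arr[i] > arr[j].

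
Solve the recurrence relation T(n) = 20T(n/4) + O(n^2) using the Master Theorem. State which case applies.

Master Theorem for T(n) = 20T(n/4) + O(n^2):

a = 20, b = 4, c = 2
log_b(a) = log_4(20) = 2.1610

Case 1: c = 2 < log_4(20) = 2.1610
T(n) = O(n^(log_4 20))

For T(n) = 20T(n/4) + O(n^2): log_4(20) = 2.1610. This is Case 1 of the Master Theorem (c < log_b(a), work dominated by leaves), giving O(n^(log_4 20)).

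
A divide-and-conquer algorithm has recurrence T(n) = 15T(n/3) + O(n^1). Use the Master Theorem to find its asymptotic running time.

Master Theorem for T(n) = 15T(n/3) + O(n^1):

a = 15, b = 3, c = 1
log_b(a) = log_3(15) = 2.4650

Case 1: c = 1 < log_3(15) = 2.4650
T(n) = O(n^(log_3 15))

For T(n) = 15T(n/3) + O(n^1): log_3(15) = 2.4650. This is Case 1 of the Master Theorem (c < log_b(a), work dominated by leaves), giving O(n^(log_3 15)).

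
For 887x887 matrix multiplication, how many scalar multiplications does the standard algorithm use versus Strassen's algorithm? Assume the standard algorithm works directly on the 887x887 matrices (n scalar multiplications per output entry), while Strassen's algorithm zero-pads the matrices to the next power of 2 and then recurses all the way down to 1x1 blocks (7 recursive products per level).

Matrix multiplication for 887x887 matrices:

Strassen's algorithm requires power-of-2 dimensions. Pad 887x887 to 1024x1024 (next power of 2).

Standard algorithm: 887^3 = 697864103 multiplications
Strassen's algorithm: 7^(log2(1024)) = 7^10 = 282475249 multiplications
Savings: 697864103 - 282475249 = 415388854 multiplications

Standard: 697864103 multiplications (887^3). Strassen: 282475249 multiplications (7^10, after padding to 1024x1024). Strassen reduces 8 recursive multiplications to 7 at each level.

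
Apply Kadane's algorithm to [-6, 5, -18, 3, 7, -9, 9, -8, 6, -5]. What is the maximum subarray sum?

Using Kadane's algorithm on [-6, 5, -18, 3, 7, -9, 9, -8, 6, -5]:

Scanning through the array:
Position 1 (value 5): max_ending_here = 5, max_so_far = 5
Position 2 (value -18): max_ending_here = -13, max_so_far = 5
Position 3 (value 3): max_ending_here = 3, max_so_far = 5
Position 4 (value 7): max_ending_here = 10, max_so_far = 10
Position 5 (value -9): max_ending_here = 1, max_so_far = 10
Position 6 (value 9): max_ending_here = 10, max_so_far = 10
Position 7 (value -8): max_ending_here = 2, max_so_far = 10
Position 8 (value 6): max_ending_here = 8, max_so_far = 10
Position 9 (value -5): max_ending_here = 3, max_so_far = 10

Maximum subarray: [3, 7]
Maximum sum: 10

The maximum subarray is [3, 7] with sum 10. This subarray runs from index 3 to index 4.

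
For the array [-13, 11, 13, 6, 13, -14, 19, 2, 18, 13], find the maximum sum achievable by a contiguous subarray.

Using Kadane's algorithm on [-13, 11, 13, 6, 13, -14, 19, 2, 18, 13]:

Scanning through the array:
Position 1 (value 11): max_ending_here = 11, max_so_far = 11
Position 2 (value 13): max_ending_here = 24, max_so_far = 24
Position 3 (value 6): max_ending_here = 30, max_so_far = 30
Position 4 (value 13): max_ending_here = 43, max_so_far = 43
Position 5 (value -14): max_ending_here = 29, max_so_far = 43
Position 6 (value 19): max_ending_here = 48, max_so_far = 48
Position 7 (value 2): max_ending_here = 50, max_so_far = 50
Position 8 (value 18): max_ending_here = 68, max_so_far = 68
Position 9 (value 13): max_ending_here = 81, max_so_far = 81

Maximum subarray: [11, 13, 6, 13, -14, 19, 2, 18, 13]
Maximum sum: 81

The maximum subarray is [11, 13, 6, 13, -14, 19, 2, 18, 13] with sum 81. This subarray runs from index 1 to index 9.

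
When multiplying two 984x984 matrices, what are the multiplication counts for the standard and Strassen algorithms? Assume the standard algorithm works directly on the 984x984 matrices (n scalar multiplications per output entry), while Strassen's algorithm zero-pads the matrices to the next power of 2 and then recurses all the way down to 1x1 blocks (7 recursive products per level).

Matrix multiplication for 984x984 matrices:

Strassen's algorithm requires power-of-2 dimensions. Pad 984x984 to 1024x1024 (next power of 2).

Standard algorithm: 984^3 = 952763904 multiplications
Strassen's algorithm: 7^(log2(1024)) = 7^10 = 282475249 multiplications
Savings: 952763904 - 282475249 = 670288655 multiplications

Standard: 952763904 multiplications (984^3). Strassen: 282475249 multiplications (7^10, after padding to 1024x1024). Strassen reduces 8 recursive multiplications to 7 at each level.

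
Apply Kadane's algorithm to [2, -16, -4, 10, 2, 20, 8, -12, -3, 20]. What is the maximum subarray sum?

Using Kadane's algorithm on [2, -16, -4, 10, 2, 20, 8, -12, -3, 20]:

Scanning through the array:
Position 1 (value -16): max_ending_here = -14, max_so_far = 2
Position 2 (value -4): max_ending_here = -4, max_so_far = 2
Position 3 (value 10): max_ending_here = 10, max_so_far = 10
Position 4 (value 2): max_ending_here = 12, max_so_far = 12
Position 5 (value 20): max_ending_here = 32, max_so_far = 32
Position 6 (value 8): max_ending_here = 40, max_so_far = 40
Position 7 (value -12): max_ending_here = 28, max_so_far = 40
Position 8 (value -3): max_ending_here = 25, max_so_far = 40
Position 9 (value 20): max_ending_here = 45, max_so_far = 45

Maximum subarray: [10, 2, 20, 8, -12, -3, 20]
Maximum sum: 45

The maximum subarray is [10, 2, 20, 8, -12, -3, 20] with sum 45. This subarray runs from index 3 to index 9.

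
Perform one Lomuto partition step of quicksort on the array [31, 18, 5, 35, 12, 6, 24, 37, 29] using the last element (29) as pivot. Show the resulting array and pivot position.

Lomuto partition with pivot = 29:

Initial array: [31, 18, 5, 35, 12, 6, 24, 37, 29]

arr[0]=31 > 29: no swap
arr[1]=18 <= 29: swap with position 0, array becomes [18, 31, 5, 35, 12, 6, 24, 37, 29]
arr[2]=5 <= 29: swap with position 1, array becomes [18, 5, 31, 35, 12, 6, 24, 37, 29]
arr[3]=35 > 29: no swap
arr[4]=12 <= 29: swap with position 2, array becomes [18, 5, 12, 35, 31, 6, 24, 37, 29]
arr[5]=6 <= 29: swap with position 3, array becomes [18, 5, 12, 6, 31, 35, 24, 37, 29]
arr[6]=24 <= 29: swap with position 4, array becomes [18, 5, 12, 6, 24, 35, 31, 37, 29]
arr[7]=37 > 29: no swap

Place pivot at position 5: [18, 5, 12, 6, 24, 29, 31, 37, 35]
Pivot position: 5

After partitioning with pivot 29, the array becomes [18, 5, 12, 6, 24, 29, 31, 37, 35]. The pivot is placed at index 5. All elements to the left of the pivot are <= 29, and all elements to the right are > 29.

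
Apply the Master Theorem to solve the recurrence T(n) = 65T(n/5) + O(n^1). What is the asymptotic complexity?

Master Theorem for T(n) = 65T(n/5) + O(n^1):

a = 65, b = 5, c = 1
log_b(a) = log_5(65) = 2.5937

Case 1: c = 1 < log_5(65) = 2.5937
T(n) = O(n^(log_5 65))

For T(n) = 65T(n/5) + O(n^1): log_5(65) = 2.5937. This is Case 1 of the Master Theorem (c < log_b(a), work dominated by leaves), giving O(n^(log_5 65)).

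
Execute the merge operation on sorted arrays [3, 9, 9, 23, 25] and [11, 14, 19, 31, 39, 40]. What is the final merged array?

Merging process:

Compare 3 vs 11: take 3 from left. Merged: [3]
Compare 9 vs 11: take 9 from left. Merged: [3, 9]
Compare 9 vs 11: take 9 from left. Merged: [3, 9, 9]
Compare 23 vs 11: take 11 from right. Merged: [3, 9, 9, 11]
Compare 23 vs 14: take 14 from right. Merged: [3, 9, 9, 11, 14]
Compare 23 vs 19: take 19 from right. Merged: [3, 9, 9, 11, 14, 19]
Compare 23 vs 31: take 23 from left. Merged: [3, 9, 9, 11, 14, 19, 23]
Compare 25 vs 31: take 25 from left. Merged: [3, 9, 9, 11, 14, 19, 23, 25]
Append remaining from right: [31, 39, 40]. Merged: [3, 9, 9, 11, 14, 19, 23, 25, 31, 39, 40]

Final merged array: [3, 9, 9, 11, 14, 19, 23, 25, 31, 39, 40]
Total comparisons: 8

The merged array is [3, 9, 9, 11, 14, 19, 23, 25, 31, 39, 40], requiring 8 comparisons. The merge step runs in O(n) time where n is the total number of elements.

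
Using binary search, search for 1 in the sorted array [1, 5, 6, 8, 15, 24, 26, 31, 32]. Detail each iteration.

Binary search for 1 in [1, 5, 6, 8, 15, 24, 26, 31, 32]:

lo=0, hi=8, mid=4, arr[mid]=15 -> 15 > 1, search left half
lo=0, hi=3, mid=1, arr[mid]=5 -> 5 > 1, search left half
lo=0, hi=0, mid=0, arr[mid]=1 -> Found target at index 0!

Binary search finds 1 at index 0 after 3 comparisons. The search repeatedly halves the search space by comparing with the middle element.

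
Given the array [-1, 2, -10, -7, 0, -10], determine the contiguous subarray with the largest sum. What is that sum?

Using Kadane's algorithm on [-1, 2, -10, -7, 0, -10]:

Scanning through the array:
Position 1 (value 2): max_ending_here = 2, max_so_far = 2
Position 2 (value -10): max_ending_here = -8, max_so_far = 2
Position 3 (value -7): max_ending_here = -7, max_so_far = 2
Position 4 (value 0): max_ending_here = 0, max_so_far = 2
Position 5 (value -10): max_ending_here = -10, max_so_far = 2

Maximum subarray: [2]
Maximum sum: 2

The maximum subarray is [2] with sum 2. This subarray runs from index 1 to index 1.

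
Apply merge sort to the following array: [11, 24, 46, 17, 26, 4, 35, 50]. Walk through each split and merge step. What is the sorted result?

Merge sort trace:

Split: [11, 24, 46, 17, 26, 4, 35, 50] -> [11, 24, 46, 17] and [26, 4, 35, 50]
  Split: [11, 24, 46, 17] -> [11, 24] and [46, 17]
    Split: [11, 24] -> [11] and [24]
    Merge: [11] + [24] -> [11, 24]
    Split: [46, 17] -> [46] and [17]
    Merge: [46] + [17] -> [17, 46]
  Merge: [11, 24] + [17, 46] -> [11, 17, 24, 46]
  Split: [26, 4, 35, 50] -> [26, 4] and [35, 50]
    Split: [26, 4] -> [26] and [4]
    Merge: [26] + [4] -> [4, 26]
    Split: [35, 50] -> [35] and [50]
    Merge: [35] + [50] -> [35, 50]
  Merge: [4, 26] + [35, 50] -> [4, 26, 35, 50]
Merge: [11, 17, 24, 46] + [4, 26, 35, 50] -> [4, 11, 17, 24, 26, 35, 46, 50]

Final sorted array: [4, 11, 17, 24, 26, 35, 46, 50]

The merge sort proceeds by recursively splitting the array and merging sorted halves.
After all merges, the sorted array is [4, 11, 17, 24, 26, 35, 46, 50].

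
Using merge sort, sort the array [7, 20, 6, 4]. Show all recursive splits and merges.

Merge sort trace:

Split: [7, 20, 6, 4] -> [7, 20] and [6, 4]
  Split: [7, 20] -> [7] and [20]
  Merge: [7] + [20] -> [7, 20]
  Split: [6, 4] -> [6] and [4]
  Merge: [6] + [4] -> [4, 6]
Merge: [7, 20] + [4, 6] -> [4, 6, 7, 20]

Final sorted array: [4, 6, 7, 20]

The merge sort proceeds by recursively splitting the array and merging sorted halves.
After all merges, the sorted array is [4, 6, 7, 20].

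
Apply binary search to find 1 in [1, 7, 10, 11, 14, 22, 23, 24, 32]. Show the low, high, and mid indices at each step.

Binary search for 1 in [1, 7, 10, 11, 14, 22, 23, 24, 32]:

lo=0, hi=8, mid=4, arr[mid]=14 -> 14 > 1, search left half
lo=0, hi=3, mid=1, arr[mid]=7 -> 7 > 1, search left half
lo=0, hi=0, mid=0, arr[mid]=1 -> Found target at index 0!

Binary search finds 1 at index 0 after 3 comparisons. The search repeatedly halves the search space by comparing with the middle element.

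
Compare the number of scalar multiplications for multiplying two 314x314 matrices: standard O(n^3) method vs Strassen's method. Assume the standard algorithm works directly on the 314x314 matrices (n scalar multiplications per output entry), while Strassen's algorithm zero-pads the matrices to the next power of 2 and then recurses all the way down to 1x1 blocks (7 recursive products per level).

Matrix multiplication for 314x314 matrices:

Strassen's algorithm requires power-of-2 dimensions. Pad 314x314 to 512x512 (next power of 2).

Standard algorithm: 314^3 = 30959144 multiplications
Strassen's algorithm: 7^(log2(512)) = 7^9 = 40353607 multiplications
Difference: 30959144 - 40353607 = -9394463 (Strassen uses MORE here due to padding overhead — for small or just-over-power-of-2 n, padding can outweigh the per-level savings)

Standard: 30959144 multiplications (314^3). Strassen: 40353607 multiplications (7^9, after padding to 512x512). Strassen reduces 8 recursive multiplications to 7 at each level.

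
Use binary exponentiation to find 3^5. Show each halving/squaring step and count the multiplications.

Computing 3^5 by squaring (build up from 3^1; each line after the first costs one multiplication):

3^1 = 3
3^2 = (3^1)^2 = 3^2 = 9
3^4 = (3^2)^2 = 9^2 = 81
3^5 = 3 * 3^4 = 3 * 81 = 243

Result: 243
Multiplications needed: 3 (3 lines after 3^1)

3^5 = 243. Using exponentiation by squaring, this requires 3 multiplications. The key idea: if the exponent is even, square the half-power; if odd, multiply by the base once.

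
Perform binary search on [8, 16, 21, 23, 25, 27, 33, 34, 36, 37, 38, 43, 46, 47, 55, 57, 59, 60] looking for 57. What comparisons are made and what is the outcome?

Binary search for 57 in [8, 16, 21, 23, 25, 27, 33, 34, 36, 37, 38, 43, 46, 47, 55, 57, 59, 60]:

lo=0, hi=17, mid=8, arr[mid]=36 -> 36 < 57, search right half
lo=9, hi=17, mid=13, arr[mid]=47 -> 47 < 57, search right half
lo=14, hi=17, mid=15, arr[mid]=57 -> Found target at index 15!

Binary search finds 57 at index 15 after 3 comparisons. The search repeatedly halves the search space by comparing with the middle element.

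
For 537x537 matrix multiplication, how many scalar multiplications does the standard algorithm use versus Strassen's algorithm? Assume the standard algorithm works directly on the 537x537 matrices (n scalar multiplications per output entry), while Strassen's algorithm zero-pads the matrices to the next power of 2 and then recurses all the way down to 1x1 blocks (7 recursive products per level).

Matrix multiplication for 537x537 matrices:

Strassen's algorithm requires power-of-2 dimensions. Pad 537x537 to 1024x1024 (next power of 2).

Standard algorithm: 537^3 = 154854153 multiplications
Strassen's algorithm: 7^(log2(1024)) = 7^10 = 282475249 multiplications
Difference: 154854153 - 282475249 = -127621096 (Strassen uses MORE here due to padding overhead — for small or just-over-power-of-2 n, padding can outweigh the per-level savings)

Standard: 154854153 multiplications (537^3). Strassen: 282475249 multiplications (7^10, after padding to 1024x1024). Strassen reduces 8 recursive multiplications to 7 at each level.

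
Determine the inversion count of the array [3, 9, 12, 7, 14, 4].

Finding inversions in [3, 9, 12, 7, 14, 4]:

(1, 3): arr[1]=9 > arr[3]=7
(1, 5): arr[1]=9 > arr[5]=4
(2, 3): arr[2]=12 > arr[3]=7
(2, 5): arr[2]=12 > arr[5]=4
(3, 5): arr[3]=7 > arr[5]=4
(4, 5): arr[4]=14 > arr[5]=4

Total inversions: 6

The array has 6 inversion(s): (1,3), (1,5), (2,3), (2,5), (3,5), (4,5). Each pair (i,j) satisfies i < j and arr[i] > arr[j].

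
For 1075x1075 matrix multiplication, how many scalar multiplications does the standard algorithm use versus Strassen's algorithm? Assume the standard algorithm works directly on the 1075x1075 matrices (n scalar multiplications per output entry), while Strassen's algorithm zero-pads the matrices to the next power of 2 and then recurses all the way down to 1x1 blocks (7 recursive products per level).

Matrix multiplication for 1075x1075 matrices:

Strassen's algorithm requires power-of-2 dimensions. Pad 1075x1075 to 2048x2048 (next power of 2).

Standard algorithm: 1075^3 = 1242296875 multiplications
Strassen's algorithm: 7^(log2(2048)) = 7^11 = 1977326743 multiplications
Difference: 1242296875 - 1977326743 = -735029868 (Strassen uses MORE here due to padding overhead — for small or just-over-power-of-2 n, padding can outweigh the per-level savings)

Standard: 1242296875 multiplications (1075^3). Strassen: 1977326743 multiplications (7^11, after padding to 2048x2048). Strassen reduces 8 recursive multiplications to 7 at each level.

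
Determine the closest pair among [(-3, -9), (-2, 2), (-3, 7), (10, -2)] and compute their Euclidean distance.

Computing all pairwise distances among 4 points:

d((-3, -9), (-2, 2)) = 11.0454
d((-3, -9), (-3, 7)) = 16.0
d((-3, -9), (10, -2)) = 14.7648
d((-2, 2), (-3, 7)) = 5.099 <-- minimum
d((-2, 2), (10, -2)) = 12.6491
d((-3, 7), (10, -2)) = 15.8114

Closest pair: (-2, 2) and (-3, 7) with distance 5.099

The closest pair is (-2, 2) and (-3, 7) with Euclidean distance 5.099. For 4 points, brute-force pairwise comparison is shown above. For large n, the divide-and-conquer algorithm (sort by x, recurse on halves, check the dividing strip) achieves O(n log n).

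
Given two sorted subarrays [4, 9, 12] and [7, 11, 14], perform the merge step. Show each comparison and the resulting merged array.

Merging process:

Compare 4 vs 7: take 4 from left. Merged: [4]
Compare 9 vs 7: take 7 from right. Merged: [4, 7]
Compare 9 vs 11: take 9 from left. Merged: [4, 7, 9]
Compare 12 vs 11: take 11 from right. Merged: [4, 7, 9, 11]
Compare 12 vs 14: take 12 from left. Merged: [4, 7, 9, 11, 12]
Append remaining from right: [14]. Merged: [4, 7, 9, 11, 12, 14]

Final merged array: [4, 7, 9, 11, 12, 14]
Total comparisons: 5

The merged array is [4, 7, 9, 11, 12, 14], requiring 5 comparisons. The merge step runs in O(n) time where n is the total number of elements.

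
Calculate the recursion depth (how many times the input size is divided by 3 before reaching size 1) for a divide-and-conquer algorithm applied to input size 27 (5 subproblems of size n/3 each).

For divide and conquer with division factor 3:

Problem sizes at each level:
Level 0: 27
Level 1: 9
Level 2: 3
Level 3: 1

The root is level 0 and the size-1 base case is level 3 (the tree spans levels 0 through 3, i.e. 4 levels counting the root), so the depth is the number of divisions: log_3(27) = 3

The recursion tree depth is log_3(27) = 3. At each level, the problem size is divided by 3, so it takes 3 divisions to reduce to a base case of size 1. The algorithm makes 5 recursive calls at each level.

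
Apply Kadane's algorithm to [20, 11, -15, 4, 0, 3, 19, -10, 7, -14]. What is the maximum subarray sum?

Using Kadane's algorithm on [20, 11, -15, 4, 0, 3, 19, -10, 7, -14]:

Scanning through the array:
Position 1 (value 11): max_ending_here = 31, max_so_far = 31
Position 2 (value -15): max_ending_here = 16, max_so_far = 31
Position 3 (value 4): max_ending_here = 20, max_so_far = 31
Position 4 (value 0): max_ending_here = 20, max_so_far = 31
Position 5 (value 3): max_ending_here = 23, max_so_far = 31
Position 6 (value 19): max_ending_here = 42, max_so_far = 42
Position 7 (value -10): max_ending_here = 32, max_so_far = 42
Position 8 (value 7): max_ending_here = 39, max_so_far = 42
Position 9 (value -14): max_ending_here = 25, max_so_far = 42

Maximum subarray: [20, 11, -15, 4, 0, 3, 19]
Maximum sum: 42

The maximum subarray is [20, 11, -15, 4, 0, 3, 19] with sum 42. This subarray runs from index 0 to index 6.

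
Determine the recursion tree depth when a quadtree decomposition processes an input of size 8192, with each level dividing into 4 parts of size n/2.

For divide and conquer with division factor 2:

Problem sizes at each level:
Level 0: 8192
Level 1: 4096
Level 2: 2048
Level 3: 1024
Level 4: 512
Level 5: 256
Level 6: 128
Level 7: 64
Level 8: 32
Level 9: 16
Level 10: 8
Level 11: 4
Level 12: 2
Level 13: 1

The root is level 0 and the size-1 base case is level 13 (the tree spans levels 0 through 13, i.e. 14 levels counting the root), so the depth is the number of divisions: log_2(8192) = 13

The recursion tree depth is log_2(8192) = 13. At each level, the problem size is divided by 2, so it takes 13 divisions to reduce to a base case of size 1. The algorithm makes 4 recursive calls at each level.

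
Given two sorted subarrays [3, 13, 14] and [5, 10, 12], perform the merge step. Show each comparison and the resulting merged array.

Merging process:

Compare 3 vs 5: take 3 from left. Merged: [3]
Compare 13 vs 5: take 5 from right. Merged: [3, 5]
Compare 13 vs 10: take 10 from right. Merged: [3, 5, 10]
Compare 13 vs 12: take 12 from right. Merged: [3, 5, 10, 12]
Append remaining from left: [13, 14]. Merged: [3, 5, 10, 12, 13, 14]

Final merged array: [3, 5, 10, 12, 13, 14]
Total comparisons: 4

The merged array is [3, 5, 10, 12, 13, 14], requiring 4 comparisons. The merge step runs in O(n) time where n is the total number of elements.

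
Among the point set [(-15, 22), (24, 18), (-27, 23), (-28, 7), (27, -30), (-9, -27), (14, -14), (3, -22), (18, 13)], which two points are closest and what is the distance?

Computing all pairwise distances among 9 points:

d((-15, 22), (24, 18)) = 39.2046
d((-15, 22), (-27, 23)) = 12.0416
d((-15, 22), (-28, 7)) = 19.8494
d((-15, 22), (27, -30)) = 66.8431
d((-15, 22), (-9, -27)) = 49.366
d((-15, 22), (14, -14)) = 46.2277
d((-15, 22), (3, -22)) = 47.5395
d((-15, 22), (18, 13)) = 34.2053
d((24, 18), (-27, 23)) = 51.2445
d((24, 18), (-28, 7)) = 53.1507
d((24, 18), (27, -30)) = 48.0937
d((24, 18), (-9, -27)) = 55.8032
d((24, 18), (14, -14)) = 33.5261
d((24, 18), (3, -22)) = 45.1774
d((24, 18), (18, 13)) = 7.8102 <-- minimum
d((-27, 23), (-28, 7)) = 16.0312
d((-27, 23), (27, -30)) = 75.6637
d((-27, 23), (-9, -27)) = 53.1413
d((-27, 23), (14, -14)) = 55.2268
d((-27, 23), (3, -22)) = 54.0833
d((-27, 23), (18, 13)) = 46.0977
d((-28, 7), (27, -30)) = 66.2873
d((-28, 7), (-9, -27)) = 38.9487
d((-28, 7), (14, -14)) = 46.9574
d((-28, 7), (3, -22)) = 42.45
d((-28, 7), (18, 13)) = 46.3897
d((27, -30), (-9, -27)) = 36.1248
d((27, -30), (14, -14)) = 20.6155
d((27, -30), (3, -22)) = 25.2982
d((27, -30), (18, 13)) = 43.9318
d((-9, -27), (14, -14)) = 26.4197
d((-9, -27), (3, -22)) = 13.0
d((-9, -27), (18, 13)) = 48.2597
d((14, -14), (3, -22)) = 13.6015
d((14, -14), (18, 13)) = 27.2947
d((3, -22), (18, 13)) = 38.0789

Closest pair: (24, 18) and (18, 13) with distance 7.8102

The closest pair is (24, 18) and (18, 13) with Euclidean distance 7.8102. For 9 points, brute-force pairwise comparison is shown above. For large n, the divide-and-conquer algorithm (sort by x, recurse on halves, check the dividing strip) achieves O(n log n).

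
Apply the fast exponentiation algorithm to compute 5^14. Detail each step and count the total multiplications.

Computing 5^14 by squaring (build up from 5^1; each line after the first costs one multiplication):

5^1 = 5
5^2 = (5^1)^2 = 5^2 = 25
5^3 = 5 * 5^2 = 5 * 25 = 125
5^6 = (5^3)^2 = 125^2 = 15625
5^7 = 5 * 5^6 = 5 * 15625 = 78125
5^14 = (5^7)^2 = 78125^2 = 6103515625

Result: 6103515625
Multiplications needed: 5 (5 lines after 5^1)

5^14 = 6103515625. Using exponentiation by squaring, this requires 5 multiplications. The key idea: if the exponent is even, square the half-power; if odd, multiply by the base once.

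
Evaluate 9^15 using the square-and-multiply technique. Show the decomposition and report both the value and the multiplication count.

Computing 9^15 by squaring (build up from 9^1; each line after the first costs one multiplication):

9^1 = 9
9^2 = (9^1)^2 = 9^2 = 81
9^3 = 9 * 9^2 = 9 * 81 = 729
9^6 = (9^3)^2 = 729^2 = 531441
9^7 = 9 * 9^6 = 9 * 531441 = 4782969
9^14 = (9^7)^2 = 4782969^2 = 22876792454961
9^15 = 9 * 9^14 = 9 * 22876792454961 = 205891132094649

Result: 205891132094649
Multiplications needed: 6 (6 lines after 9^1)

9^15 = 205891132094649. Using exponentiation by squaring, this requires 6 multiplications. The key idea: if the exponent is even, square the half-power; if odd, multiply by the base once.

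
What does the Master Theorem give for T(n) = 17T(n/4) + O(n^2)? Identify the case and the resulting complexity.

Master Theorem for T(n) = 17T(n/4) + O(n^2):

a = 17, b = 4, c = 2
log_b(a) = log_4(17) = 2.0437

Case 1: c = 2 < log_4(17) = 2.0437
T(n) = O(n^(log_4 17))

For T(n) = 17T(n/4) + O(n^2): log_4(17) = 2.0437. This is Case 1 of the Master Theorem (c < log_b(a), work dominated by leaves), giving O(n^(log_4 17)).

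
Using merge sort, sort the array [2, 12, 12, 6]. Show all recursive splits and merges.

Merge sort trace:

Split: [2, 12, 12, 6] -> [2, 12] and [12, 6]
  Split: [2, 12] -> [2] and [12]
  Merge: [2] + [12] -> [2, 12]
  Split: [12, 6] -> [12] and [6]
  Merge: [12] + [6] -> [6, 12]
Merge: [2, 12] + [6, 12] -> [2, 6, 12, 12]

Final sorted array: [2, 6, 12, 12]

The merge sort proceeds by recursively splitting the array and merging sorted halves.
After all merges, the sorted array is [2, 6, 12, 12].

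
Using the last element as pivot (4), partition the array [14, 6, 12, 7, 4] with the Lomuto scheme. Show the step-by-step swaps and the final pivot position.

Lomuto partition with pivot = 4:

Initial array: [14, 6, 12, 7, 4]

arr[0]=14 > 4: no swap
arr[1]=6 > 4: no swap
arr[2]=12 > 4: no swap
arr[3]=7 > 4: no swap

Place pivot at position 0: [4, 6, 12, 7, 14]
Pivot position: 0

After partitioning with pivot 4, the array becomes [4, 6, 12, 7, 14]. The pivot is placed at index 0. All elements to the left of the pivot are <= 4, and all elements to the right are > 4.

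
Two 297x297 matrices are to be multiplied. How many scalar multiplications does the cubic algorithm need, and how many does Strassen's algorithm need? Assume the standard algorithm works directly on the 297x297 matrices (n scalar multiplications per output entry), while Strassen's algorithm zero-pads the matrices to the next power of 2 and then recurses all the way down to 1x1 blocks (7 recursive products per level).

Matrix multiplication for 297x297 matrices:

Strassen's algorithm requires power-of-2 dimensions. Pad 297x297 to 512x512 (next power of 2).

Standard algorithm: 297^3 = 26198073 multiplications
Strassen's algorithm: 7^(log2(512)) = 7^9 = 40353607 multiplications
Difference: 26198073 - 40353607 = -14155534 (Strassen uses MORE here due to padding overhead — for small or just-over-power-of-2 n, padding can outweigh the per-level savings)

Standard: 26198073 multiplications (297^3). Strassen: 40353607 multiplications (7^9, after padding to 512x512). Strassen reduces 8 recursive multiplications to 7 at each level.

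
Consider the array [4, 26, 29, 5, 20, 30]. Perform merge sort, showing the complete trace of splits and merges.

Merge sort trace:

Split: [4, 26, 29, 5, 20, 30] -> [4, 26, 29] and [5, 20, 30]
  Split: [4, 26, 29] -> [4] and [26, 29]
    Split: [26, 29] -> [26] and [29]
    Merge: [26] + [29] -> [26, 29]
  Merge: [4] + [26, 29] -> [4, 26, 29]
  Split: [5, 20, 30] -> [5] and [20, 30]
    Split: [20, 30] -> [20] and [30]
    Merge: [20] + [30] -> [20, 30]
  Merge: [5] + [20, 30] -> [5, 20, 30]
Merge: [4, 26, 29] + [5, 20, 30] -> [4, 5, 20, 26, 29, 30]

Final sorted array: [4, 5, 20, 26, 29, 30]

The merge sort proceeds by recursively splitting the array and merging sorted halves.
After all merges, the sorted array is [4, 5, 20, 26, 29, 30].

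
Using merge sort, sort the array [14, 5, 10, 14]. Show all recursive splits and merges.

Merge sort trace:

Split: [14, 5, 10, 14] -> [14, 5] and [10, 14]
  Split: [14, 5] -> [14] and [5]
  Merge: [14] + [5] -> [5, 14]
  Split: [10, 14] -> [10] and [14]
  Merge: [10] + [14] -> [10, 14]
Merge: [5, 14] + [10, 14] -> [5, 10, 14, 14]

Final sorted array: [5, 10, 14, 14]

The merge sort proceeds by recursively splitting the array and merging sorted halves.
After all merges, the sorted array is [5, 10, 14, 14].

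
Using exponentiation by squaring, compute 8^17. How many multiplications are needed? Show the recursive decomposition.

Computing 8^17 by squaring (build up from 8^1; each line after the first costs one multiplication):

8^1 = 8
8^2 = (8^1)^2 = 8^2 = 64
8^4 = (8^2)^2 = 64^2 = 4096
8^8 = (8^4)^2 = 4096^2 = 16777216
8^16 = (8^8)^2 = 16777216^2 = 281474976710656
8^17 = 8 * 8^16 = 8 * 281474976710656 = 2251799813685248

Result: 2251799813685248
Multiplications needed: 5 (5 lines after 8^1)

8^17 = 2251799813685248. Using exponentiation by squaring, this requires 5 multiplications. The key idea: if the exponent is even, square the half-power; if odd, multiply by the base once.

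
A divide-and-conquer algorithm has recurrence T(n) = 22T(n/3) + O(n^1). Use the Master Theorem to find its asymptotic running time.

Master Theorem for T(n) = 22T(n/3) + O(n^1):

a = 22, b = 3, c = 1
log_b(a) = log_3(22) = 2.8136

Case 1: c = 1 < log_3(22) = 2.8136
T(n) = O(n^(log_3 22))

For T(n) = 22T(n/3) + O(n^1): log_3(22) = 2.8136. This is Case 1 of the Master Theorem (c < log_b(a), work dominated by leaves), giving O(n^(log_3 22)).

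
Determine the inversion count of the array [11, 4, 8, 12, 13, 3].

Finding inversions in [11, 4, 8, 12, 13, 3]:

(0, 1): arr[0]=11 > arr[1]=4
(0, 2): arr[0]=11 > arr[2]=8
(0, 5): arr[0]=11 > arr[5]=3
(1, 5): arr[1]=4 > arr[5]=3
(2, 5): arr[2]=8 > arr[5]=3
(3, 5): arr[3]=12 > arr[5]=3
(4, 5): arr[4]=13 > arr[5]=3

Total inversions: 7

The array has 7 inversion(s): (0,1), (0,2), (0,5), (1,5), (2,5), (3,5), (4,5). Each pair (i,j) satisfies i < j and arr[i] > arr[j].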